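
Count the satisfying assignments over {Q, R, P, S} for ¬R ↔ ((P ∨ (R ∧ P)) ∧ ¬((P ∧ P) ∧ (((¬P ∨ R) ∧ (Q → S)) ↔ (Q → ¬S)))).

9

Initial set: {(¬R ↔ ((P ∨ (R ∧ P)) ∧ ¬((P ∧ P) ∧ (((¬P ∨ R) ∧ (Q → S)) ↔ (Q → ¬S)))))}.
(¬R ↔ ((P ∨ (R ∧ P)) ∧ ¬((P ∧ P) ∧ (((¬P ∨ R) ∧ (Q → S)) ↔ (Q → ¬S))))): β-rule — branch into ¬R, ((P ∨ (R ∧ P)) ∧ ¬((P ∧ P) ∧ (((¬P ∨ R) ∧ (Q → S)) ↔ (Q → ¬S))))  //  ¬¬R, ¬((P ∨ (R ∧ P)) ∧ ¬((P ∧ P) ∧ (((¬P ∨ R) ∧ (Q → S)) ↔ (Q → ¬S)))).
  branch 1 (add ¬R, ((P ∨ (R ∧ P)) ∧ ¬((P ∧ P) ∧ (((¬P ∨ R) ∧ (Q → S)) ↔ (Q → ¬S))))):
    ((P ∨ (R ∧ P)) ∧ ¬((P ∧ P) ∧ (((¬P ∨ R) ∧ (Q → S)) ↔ (Q → ¬S)))): α-rule — add (P ∨ (R ∧ P)), ¬((P ∧ P) ∧ (((¬P ∨ R) ∧ (Q → S)) ↔ (Q → ¬S))).
    (P ∨ (R ∧ P)): β-rule — branch into P  //  (R ∧ P).
      branch 1.1 (add P):
        ¬((P ∧ P) ∧ (((¬P ∨ R) ∧ (Q → S)) ↔ (Q → ¬S))): β-rule — branch into ¬(P ∧ P)  //  ¬(((¬P ∨ R) ∧ (Q → S)) ↔ (Q → ¬S)).
          branch 1.1.1 (add ¬(P ∧ P)):
            ¬(P ∧ P): β-rule — branch into ¬P  //  ¬P.
              branch 1.1.1.1 (add ¬P):
                × closes — contains both P and ¬P.
              branch 1.1.1.2 (add ¬P):
                × closes — contains both P and ¬P.
          branch 1.1.2 (add ¬(((¬P ∨ R) ∧ (Q → S)) ↔ (Q → ¬S))):
            ¬(((¬P ∨ R) ∧ (Q → S)) ↔ (Q → ¬S)): β-rule — branch into ((¬P ∨ R) ∧ (Q → S)), ¬(Q → ¬S)  //  ¬((¬P ∨ R) ∧ (Q → S)), (Q → ¬S).
              branch 1.1.2.1 (add ((¬P ∨ R) ∧ (Q → S)), ¬(Q → ¬S)):
                ((¬P ∨ R) ∧ (Q → S)): α-rule — add (¬P ∨ R), (Q → S).
                ¬(Q → ¬S): α-rule — add Q, ¬¬S.
                (¬P ∨ R): β-rule — branch into ¬P  //  R.
                  branch 1.1.2.1.1 (add ¬P):
                    × closes — contains both P and ¬P.
                  branch 1.1.2.1.2 (add R):
                    × closes — contains both R and ¬R.
              branch 1.1.2.2 (add ¬((¬P ∨ R) ∧ (Q → S)), (Q → ¬S)):
                ¬((¬P ∨ R) ∧ (Q → S)): β-rule — branch into ¬(¬P ∨ R)  //  ¬(Q → S).
                  branch 1.1.2.2.1 (add ¬(¬P ∨ R)):
                    ¬(¬P ∨ R): α-rule — add ¬¬P, ¬R.
                    (Q → ¬S): β-rule — branch into ¬Q  //  ¬S.
                      branch 1.1.2.2.1.1 (add ¬Q):
                        ○ open, literals {P=T, Q=F, R=F}.
                      branch 1.1.2.2.1.2 (add ¬S):
                        ○ open, literals {P=T, R=F, S=F}.
                  branch 1.1.2.2.2 (add ¬(Q → S)):
                    ¬(Q → S): α-rule — add Q, ¬S.
                    (Q → ¬S): β-rule — branch into ¬Q  //  ¬S.
                      branch 1.1.2.2.2.1 (add ¬Q):
                        × closes — contains both Q and ¬Q.
                      branch 1.1.2.2.2.2 (add ¬S):
                        ○ open, literals {P=T, Q=T, R=F, S=F}.
      branch 1.2 (add (R ∧ P)):
        (R ∧ P): α-rule — add R, P.
        × closes — contains both R and ¬R.
  branch 2 (add ¬¬R, ¬((P ∨ (R ∧ P)) ∧ ¬((P ∧ P) ∧ (((¬P ∨ R) ∧ (Q → S)) ↔ (Q → ¬S))))):
    ¬((P ∨ (R ∧ P)) ∧ ¬((P ∧ P) ∧ (((¬P ∨ R) ∧ (Q → S)) ↔ (Q → ¬S)))): β-rule — branch into ¬(P ∨ (R ∧ P))  //  ¬¬((P ∧ P) ∧ (((¬P ∨ R) ∧ (Q → S)) ↔ (Q → ¬S))).
      branch 2.1 (add ¬(P ∨ (R ∧ P))):
        ¬(P ∨ (R ∧ P)): α-rule — add ¬P, ¬(R ∧ P).
        ¬(R ∧ P): β-rule — branch into ¬R  //  ¬P.
          branch 2.1.1 (add ¬R):
            × closes — contains both R and ¬R.
          branch 2.1.2 (add ¬P):
            ○ open, literals {P=F, R=T}.
      branch 2.2 (add ¬¬((P ∧ P) ∧ (((¬P ∨ R) ∧ (Q → S)) ↔ (Q → ¬S)))):
        ¬¬((P ∧ P) ∧ (((¬P ∨ R) ∧ (Q → S)) ↔ (Q → ¬S))): α-rule — add (P ∧ P), (((¬P ∨ R) ∧ (Q → S)) ↔ (Q → ¬S)).
        (P ∧ P): α-rule — add P, P.
        (((¬P ∨ R) ∧ (Q → S)) ↔ (Q → ¬S)): β-rule — branch into ((¬P ∨ R) ∧ (Q → S)), (Q → ¬S)  //  ¬((¬P ∨ R) ∧ (Q → S)), ¬(Q → ¬S).
          branch 2.2.1 (add ((¬P ∨ R) ∧ (Q → S)), (Q → ¬S)):
            ((¬P ∨ R) ∧ (Q → S)): α-rule — add (¬P ∨ R), (Q → S).
            (Q → ¬S): β-rule — branch into ¬Q  //  ¬S.
              branch 2.2.1.1 (add ¬Q):
                (¬P ∨ R): β-rule — branch into ¬P  //  R.
                  branch 2.2.1.1.1 (add ¬P):
                    × closes — contains both P and ¬P.
                  branch 2.2.1.1.2 (add R):
                    (Q → S): β-rule — branch into ¬Q  //  S.
                      branch 2.2.1.1.2.1 (add ¬Q):
                        ○ open, literals {P=T, Q=F, R=T}.
                      branch 2.2.1.1.2.2 (add S):
                        ○ open, literals {P=T, Q=F, R=T, S=T}.
              branch 2.2.1.2 (add ¬S):
                (¬P ∨ R): β-rule — branch into ¬P  //  R.
                  branch 2.2.1.2.1 (add ¬P):
                    × closes — contains both P and ¬P.
                  branch 2.2.1.2.2 (add R):
                    (Q → S): β-rule — branch into ¬Q  //  S.
                      branch 2.2.1.2.2.1 (add ¬Q):
                        ○ open, literals {P=T, Q=F, R=T, S=F}.
                      branch 2.2.1.2.2.2 (add S):
                        × closes — contains both S and ¬S.
          branch 2.2.2 (add ¬((¬P ∨ R) ∧ (Q → S)), ¬(Q → ¬S)):
            ¬(Q → ¬S): α-rule — add Q, ¬¬S.
            ¬((¬P ∨ R) ∧ (Q → S)): β-rule — branch into ¬(¬P ∨ R)  //  ¬(Q → S).
              branch 2.2.2.1 (add ¬(¬P ∨ R)):
                ¬(¬P ∨ R): α-rule — add ¬¬P, ¬R.
                × closes — contains both R and ¬R.
              branch 2.2.2.2 (add ¬(Q → S)):
                ¬(Q → S): α-rule — add Q, ¬S.
                × closes — contains both S and ¬S.
12 branches closed, 7 open.
Each open branch fixes some atoms; the unmentioned ones are free. Counting distinct full assignments: branch {P=T, Q=F, R=F} (S) contributes 2 new; branch {P=T, R=F, S=F} (Q) contributes 1 new; branch {P=T, Q=T, R=F, S=F} (none free) contributes 0 new; branch {P=F, R=T} (Q, S) contributes 4 new; branch {P=T, Q=F, R=T} (S) contributes 2 new; branch {P=T, Q=F, R=T, S=T} (none free) contributes 0 new; branch {P=T, Q=F, R=T, S=F} (none free) contributes 0 new. Total: 9.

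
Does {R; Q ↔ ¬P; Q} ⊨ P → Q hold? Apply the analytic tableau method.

Yes

Initial set: {R; (Q ↔ ¬P); Q; ¬(P → Q)}.
¬(P → Q): α-rule — add P, ¬Q.
× closes — contains both Q and ¬Q.
All 1 branch closes.
Every branch closed, so the premises entail the conclusion.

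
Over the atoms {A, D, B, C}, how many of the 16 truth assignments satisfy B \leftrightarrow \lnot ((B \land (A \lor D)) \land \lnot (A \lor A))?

6

Initial set: {(B \leftrightarrow \lnot ((B \land (A \lor D)) \land \lnot (A \lor A)))}.
(B \leftrightarrow \lnot ((B \land (A \lor D)) \land \lnot (A \lor A))): β-rule — branch into B, \lnot ((B \land (A \lor D)) \land \lnot (A \lor A))  //  \lnot B, \lnot \lnot ((B \land (A \lor D)) \land \lnot (A \lor A)).
  branch 1 (add B, \lnot ((B \land (A \lor D)) \land \lnot (A \lor A))):
    \lnot ((B \land (A \lor D)) \land \lnot (A \lor A)): β-rule — branch into \lnot (B \land (A \lor D))  //  \lnot \lnot (A \lor A).
      branch 1.1 (add \lnot (B \land (A \lor D))):
        \lnot (B \land (A \lor D)): β-rule — branch into \lnot B  //  \lnot (A \lor D).
          branch 1.1.1 (add \lnot B):
            × closes — contains both B and \lnot B.
          branch 1.1.2 (add \lnot (A \lor D)):
            \lnot (A \lor D): α-rule — add \lnot A, \lnot D.
            ○ open, literals {A=false, B=true, D=false}.
      branch 1.2 (add \lnot \lnot (A \lor A)):
        \lnot \lnot (A \lor A): β-rule — branch into A  //  A.
          branch 1.2.1 (add A):
            ○ open, literals {A=true, B=true}.
          branch 1.2.2 (add A):
            ○ open, literals {A=true, B=true}.
  branch 2 (add \lnot B, \lnot \lnot ((B \land (A \lor D)) \land \lnot (A \lor A))):
    \lnot \lnot ((B \land (A \lor D)) \land \lnot (A \lor A)): α-rule — add (B \land (A \lor D)), \lnot (A \lor A).
    (B \land (A \lor D)): α-rule — add B, (A \lor D).
    × closes — contains both B and \lnot B.
2 branches closed, 3 open.
Each open branch fixes some atoms; the unmentioned ones are free. Counting distinct full assignments: branch {A=false, B=true, D=false} (C) contributes 2 new; branch {A=true, B=true} (D, C) contributes 4 new; branch {A=true, B=true} (D, C) contributes 0 new. Total: 6.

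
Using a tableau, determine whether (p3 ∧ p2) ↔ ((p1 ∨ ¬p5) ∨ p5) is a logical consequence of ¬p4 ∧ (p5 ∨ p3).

No

Initial set: {(¬p4 ∧ (p5 ∨ p3)); ¬((p3 ∧ p2) ↔ ((p1 ∨ ¬p5) ∨ p5))}.
(¬p4 ∧ (p5 ∨ p3)): α-rule — add ¬p4, (p5 ∨ p3).
¬((p3 ∧ p2) ↔ ((p1 ∨ ¬p5) ∨ p5)): β-rule — branch into (p3 ∧ p2), ¬((p1 ∨ ¬p5) ∨ p5)  //  ¬(p3 ∧ p2), ((p1 ∨ ¬p5) ∨ p5).
  branch 1 (add (p3 ∧ p2), ¬((p1 ∨ ¬p5) ∨ p5)):
    (p3 ∧ p2): α-rule — add p3, p2.
    ¬((p1 ∨ ¬p5) ∨ p5): α-rule — add ¬(p1 ∨ ¬p5), ¬p5.
    ¬(p1 ∨ ¬p5): α-rule — add ¬p1, ¬¬p5.
    × closes — contains both p5 and ¬p5.
  branch 2 (add ¬(p3 ∧ p2), ((p1 ∨ ¬p5) ∨ p5)):
    (p5 ∨ p3): β-rule — branch into p5  //  p3.
      branch 2.1 (add p5):
        ¬(p3 ∧ p2): β-rule — branch into ¬p3  //  ¬p2.
          branch 2.1.1 (add ¬p3):
            ((p1 ∨ ¬p5) ∨ p5): β-rule — branch into (p1 ∨ ¬p5)  //  p5.
              branch 2.1.1.1 (add (p1 ∨ ¬p5)):
                (p1 ∨ ¬p5): β-rule — branch into p1  //  ¬p5.
                  branch 2.1.1.1.1 (add p1):
                    ○ open, literals {p1=T, p3=F, p4=F, p5=T}.
                  branch 2.1.1.1.2 (add ¬p5):
                    × closes — contains both p5 and ¬p5.
              branch 2.1.1.2 (add p5):
                ○ open, literals {p3=F, p4=F, p5=T}.
          branch 2.1.2 (add ¬p2):
            ((p1 ∨ ¬p5) ∨ p5): β-rule — branch into (p1 ∨ ¬p5)  //  p5.
              branch 2.1.2.1 (add (p1 ∨ ¬p5)):
                (p1 ∨ ¬p5): β-rule — branch into p1  //  ¬p5.
                  branch 2.1.2.1.1 (add p1):
                    ○ open, literals {p1=T, p2=F, p4=F, p5=T}.
                  branch 2.1.2.1.2 (add ¬p5):
                    × closes — contains both p5 and ¬p5.
              branch 2.1.2.2 (add p5):
                ○ open, literals {p2=F, p4=F, p5=T}.
      branch 2.2 (add p3):
        ¬(p3 ∧ p2): β-rule — branch into ¬p3  //  ¬p2.
          branch 2.2.1 (add ¬p3):
            × closes — contains both p3 and ¬p3.
          branch 2.2.2 (add ¬p2):
            ((p1 ∨ ¬p5) ∨ p5): β-rule — branch into (p1 ∨ ¬p5)  //  p5.
              branch 2.2.2.1 (add (p1 ∨ ¬p5)):
                (p1 ∨ ¬p5): β-rule — branch into p1  //  ¬p5.
                  branch 2.2.2.1.1 (add p1):
                    ○ open, literals {p1=T, p2=F, p3=T, p4=F}.
                  branch 2.2.2.1.2 (add ¬p5):
                    ○ open, literals {p2=F, p3=T, p4=F, p5=F}.
              branch 2.2.2.2 (add p5):
                ○ open, literals {p2=F, p3=T, p4=F, p5=T}.
4 branches closed, 7 open.
An open branch gives a countermodel: p1=T, p3=F, p4=F, p5=T (unmentioned atoms arbitrary); the premises hold there but the conclusion fails.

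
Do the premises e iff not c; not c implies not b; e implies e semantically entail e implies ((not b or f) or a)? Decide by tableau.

Yes

Initial set: {T (e iff not c); T (not c implies not b); T (e implies e); F (e implies ((not b or f) or a))}.
F (e implies ((not b or f) or a)): α-rule — add T e, F ((not b or f) or a).
F ((not b or f) or a): α-rule — add F (not b or f), F a.
F (not b or f): α-rule — add F not b, F f.
T (e iff not c): β-rule — branch into T e, T not c  //  F e, F not c.
  branch 1 (add T e, T not c):
    T (not c implies not b): β-rule — branch into F not c  //  T not b.
      branch 1.1 (add F not c):
        × closes — contains both c and not c.
      branch 1.2 (add T not b):
        × closes — contains both b and not b.
  branch 2 (add F e, F not c):
    × closes — contains both e and not e.
All 3 branches close.
Every branch closed, so the premises entail the conclusion.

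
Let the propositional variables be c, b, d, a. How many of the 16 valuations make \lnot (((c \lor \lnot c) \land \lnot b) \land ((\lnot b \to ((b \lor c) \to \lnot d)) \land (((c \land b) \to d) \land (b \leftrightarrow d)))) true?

12

Initial set: {\lnot (((c \lor \lnot c) \land \lnot b) \land ((\lnot b \to ((b \lor c) \to \lnot d)) \land (((c \land b) \to d) \land (b \leftrightarrow d))))}.
\lnot (((c \lor \lnot c) \land \lnot b) \land ((\lnot b \to ((b \lor c) \to \lnot d)) \land (((c \land b) \to d) \land (b \leftrightarrow d)))): β-rule — branch into \lnot ((c \lor \lnot c) \land \lnot b)  //  \lnot ((\lnot b \to ((b \lor c) \to \lnot d)) \land (((c \land b) \to d) \land (b \leftrightarrow d))).
  branch 1 (add \lnot ((c \lor \lnot c) \land \lnot b)):
    \lnot ((c \lor \lnot c) \land \lnot b): β-rule — branch into \lnot (c \lor \lnot c)  //  \lnot \lnot b.
      branch 1.1 (add \lnot (c \lor \lnot c)):
        \lnot (c \lor \lnot c): α-rule — add \lnot c, \lnot \lnot c.
        × closes — contains both c and \lnot c.
      branch 1.2 (add \lnot \lnot b):
        ○ open, literals {b=true}.
  branch 2 (add \lnot ((\lnot b \to ((b \lor c) \to \lnot d)) \land (((c \land b) \to d) \land (b \leftrightarrow d)))):
    \lnot ((\lnot b \to ((b \lor c) \to \lnot d)) \land (((c \land b) \to d) \land (b \leftrightarrow d))): β-rule — branch into \lnot (\lnot b \to ((b \lor c) \to \lnot d))  //  \lnot (((c \land b) \to d) \land (b \leftrightarrow d)).
      branch 2.1 (add \lnot (\lnot b \to ((b \lor c) \to \lnot d))):
        \lnot (\lnot b \to ((b \lor c) \to \lnot d)): α-rule — add \lnot b, \lnot ((b \lor c) \to \lnot d).
        \lnot ((b \lor c) \to \lnot d): α-rule — add (b \lor c), \lnot \lnot d.
        (b \lor c): β-rule — branch into b  //  c.
          branch 2.1.1 (add b):
            × closes — contains both b and \lnot b.
          branch 2.1.2 (add c):
            ○ open, literals {b=false, c=true, d=true}.
      branch 2.2 (add \lnot (((c \land b) \to d) \land (b \leftrightarrow d))):
        \lnot (((c \land b) \to d) \land (b \leftrightarrow d)): β-rule — branch into \lnot ((c \land b) \to d)  //  \lnot (b \leftrightarrow d).
          branch 2.2.1 (add \lnot ((c \land b) \to d)):
            \lnot ((c \land b) \to d): α-rule — add (c \land b), \lnot d.
            (c \land b): α-rule — add c, b.
            ○ open, literals {b=true, c=true, d=false}.
          branch 2.2.2 (add \lnot (b \leftrightarrow d)):
            \lnot (b \leftrightarrow d): β-rule — branch into b, \lnot d  //  \lnot b, d.
              branch 2.2.2.1 (add b, \lnot d):
                ○ open, literals {b=true, d=false}.
              branch 2.2.2.2 (add \lnot b, d):
                ○ open, literals {b=false, d=true}.
2 branches closed, 5 open.
Each open branch fixes some atoms; the unmentioned ones are free. Counting distinct full assignments: branch {b=true} (c, d, a) contributes 8 new; branch {b=false, c=true, d=true} (a) contributes 2 new; branch {b=true, c=true, d=false} (a) contributes 0 new; branch {b=true, d=false} (c, a) contributes 0 new; branch {b=false, d=true} (c, a) contributes 2 new. Total: 12.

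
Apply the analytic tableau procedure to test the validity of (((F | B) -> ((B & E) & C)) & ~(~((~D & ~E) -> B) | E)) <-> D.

Not valid

Assume the negation and expand:
Initial set: {~((((F | B) -> ((B & E) & C)) & ~(~((~D & ~E) -> B) | E)) <-> D)}.
~((((F | B) -> ((B & E) & C)) & ~(~((~D & ~E) -> B) | E)) <-> D): β-rule — branch into (((F | B) -> ((B & E) & C)) & ~(~((~D & ~E) -> B) | E)), ~D  //  ~(((F | B) -> ((B & E) & C)) & ~(~((~D & ~E) -> B) | E)), D.
  branch 1 (add (((F | B) -> ((B & E) & C)) & ~(~((~D & ~E) -> B) | E)), ~D):
    (((F | B) -> ((B & E) & C)) & ~(~((~D & ~E) -> B) | E)): α-rule — add ((F | B) -> ((B & E) & C)), ~(~((~D & ~E) -> B) | E).
    ~(~((~D & ~E) -> B) | E): α-rule — add ~~((~D & ~E) -> B), ~E.
    ((F | B) -> ((B & E) & C)): β-rule — branch into ~(F | B)  //  ((B & E) & C).
      branch 1.1 (add ~(F | B)):
        ~(F | B): α-rule — add ~F, ~B.
        ~~((~D & ~E) -> B): β-rule — branch into ~(~D & ~E)  //  B.
          branch 1.1.1 (add ~(~D & ~E)):
            ~(~D & ~E): β-rule — branch into ~~D  //  ~~E.
              branch 1.1.1.1 (add ~~D):
                × closes — contains both D and ~D.
              branch 1.1.1.2 (add ~~E):
                × closes — contains both E and ~E.
          branch 1.1.2 (add B):
            × closes — contains both B and ~B.
      branch 1.2 (add ((B & E) & C)):
        ((B & E) & C): α-rule — add (B & E), C.
        (B & E): α-rule — add B, E.
        × closes — contains both E and ~E.
  branch 2 (add ~(((F | B) -> ((B & E) & C)) & ~(~((~D & ~E) -> B) | E)), D):
    ~(((F | B) -> ((B & E) & C)) & ~(~((~D & ~E) -> B) | E)): β-rule — branch into ~((F | B) -> ((B & E) & C))  //  ~~(~((~D & ~E) -> B) | E).
      branch 2.1 (add ~((F | B) -> ((B & E) & C))):
        ~((F | B) -> ((B & E) & C)): α-rule — add (F | B), ~((B & E) & C).
        (F | B): β-rule — branch into F  //  B.
          branch 2.1.1 (add F):
            ~((B & E) & C): β-rule — branch into ~(B & E)  //  ~C.
              branch 2.1.1.1 (add ~(B & E)):
                ~(B & E): β-rule — branch into ~B  //  ~E.
                  branch 2.1.1.1.1 (add ~B):
                    ○ open, literals {B=F, D=T, F=T}.
                  branch 2.1.1.1.2 (add ~E):
                    ○ open, literals {D=T, E=F, F=T}.
              branch 2.1.1.2 (add ~C):
                ○ open, literals {C=F, D=T, F=T}.
          branch 2.1.2 (add B):
            ~((B & E) & C): β-rule — branch into ~(B & E)  //  ~C.
              branch 2.1.2.1 (add ~(B & E)):
                ~(B & E): β-rule — branch into ~B  //  ~E.
                  branch 2.1.2.1.1 (add ~B):
                    × closes — contains both B and ~B.
                  branch 2.1.2.1.2 (add ~E):
                    ○ open, literals {B=T, D=T, E=F}.
              branch 2.1.2.2 (add ~C):
                ○ open, literals {B=T, C=F, D=T}.
      branch 2.2 (add ~~(~((~D & ~E) -> B) | E)):
        ~~(~((~D & ~E) -> B) | E): β-rule — branch into ~((~D & ~E) -> B)  //  E.
          branch 2.2.1 (add ~((~D & ~E) -> B)):
            ~((~D & ~E) -> B): α-rule — add (~D & ~E), ~B.
            (~D & ~E): α-rule — add ~D, ~E.
            × closes — contains both D and ~D.
          branch 2.2.2 (add E):
            ○ open, literals {D=T, E=T}.
6 branches closed, 6 open.
An open branch gives a countermodel: B=F, D=T, F=T (unmentioned atoms arbitrary); under it the original formula is false.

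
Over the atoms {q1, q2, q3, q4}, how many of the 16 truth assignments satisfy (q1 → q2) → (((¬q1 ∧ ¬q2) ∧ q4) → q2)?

Initial set: {T ((q1 → q2) → (((¬q1 ∧ ¬q2) ∧ q4) → q2))}.
T ((q1 → q2) → (((¬q1 ∧ ¬q2) ∧ q4) → q2)): β-rule — branch into F (q1 → q2)  //  T (((¬q1 ∧ ¬q2) ∧ q4) → q2).
  branch 1 (add F (q1 → q2)):
    F (q1 → q2): α-rule — add T q1, F q2.
    ○ open, literals {q1=true, q2=false}.
  branch 2 (add T (((¬q1 ∧ ¬q2) ∧ q4) → q2)):
    T (((¬q1 ∧ ¬q2) ∧ q4) → q2): β-rule — branch into F ((¬q1 ∧ ¬q2) ∧ q4)  //  T q2.
      branch 2.1 (add F ((¬q1 ∧ ¬q2) ∧ q4)):
        F ((¬q1 ∧ ¬q2) ∧ q4): β-rule — branch into F (¬q1 ∧ ¬q2)  //  F q4.
          branch 2.1.1 (add F (¬q1 ∧ ¬q2)):
            F (¬q1 ∧ ¬q2): β-rule — branch into F ¬q1  //  F ¬q2.
              branch 2.1.1.1 (add F ¬q1):
                ○ open, literals {q1=true}.
              branch 2.1.1.2 (add F ¬q2):
                ○ open, literals {q2=true}.
          branch 2.1.2 (add F q4):
            ○ open, literals {q4=false}.
      branch 2.2 (add T q2):
        ○ open, literals {q2=true}.
0 branches closed, 5 open.
Each open branch fixes some atoms; the unmentioned ones are free. Counting distinct full assignments: branch {q1=true, q2=false} (q3, q4) contributes 4 new; branch {q1=true} (q2, q3, q4) contributes 4 new; branch {q2=true} (q1, q3, q4) contributes 4 new; branch {q4=false} (q1, q2, q3) contributes 2 new; branch {q2=true} (q1, q3, q4) contributes 0 new. Total: 14.

14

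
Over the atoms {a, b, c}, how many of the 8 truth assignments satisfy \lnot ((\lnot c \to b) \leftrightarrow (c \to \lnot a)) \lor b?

Initial set: {(\lnot ((\lnot c \to b) \leftrightarrow (c \to \lnot a)) \lor b)}.
(\lnot ((\lnot c \to b) \leftrightarrow (c \to \lnot a)) \lor b): β-rule — branch into \lnot ((\lnot c \to b) \leftrightarrow (c \to \lnot a))  //  b.
  branch 1 (add \lnot ((\lnot c \to b) \leftrightarrow (c \to \lnot a))):
    \lnot ((\lnot c \to b) \leftrightarrow (c \to \lnot a)): β-rule — branch into (\lnot c \to b), \lnot (c \to \lnot a)  //  \lnot (\lnot c \to b), (c \to \lnot a).
      branch 1.1 (add (\lnot c \to b), \lnot (c \to \lnot a)):
        \lnot (c \to \lnot a): α-rule — add c, \lnot \lnot a.
        (\lnot c \to b): β-rule — branch into \lnot \lnot c  //  b.
          branch 1.1.1 (add \lnot \lnot c):
            ○ open, literals {a=true, c=true}.
          branch 1.1.2 (add b):
            ○ open, literals {a=true, b=true, c=true}.
      branch 1.2 (add \lnot (\lnot c \to b), (c \to \lnot a)):
        \lnot (\lnot c \to b): α-rule — add \lnot c, \lnot b.
        (c \to \lnot a): β-rule — branch into \lnot c  //  \lnot a.
          branch 1.2.1 (add \lnot c):
            ○ open, literals {b=false, c=false}.
          branch 1.2.2 (add \lnot a):
            ○ open, literals {a=false, b=false, c=false}.
  branch 2 (add b):
    ○ open, literals {b=true}.
0 branches closed, 5 open.
Each open branch fixes some atoms; the unmentioned ones are free. Counting distinct full assignments: branch {a=true, c=true} (b) contributes 2 new; branch {a=true, b=true, c=true} (none free) contributes 0 new; branch {b=false, c=false} (a) contributes 2 new; branch {a=false, b=false, c=false} (none free) contributes 0 new; branch {b=true} (a, c) contributes 3 new. Total: 7.

7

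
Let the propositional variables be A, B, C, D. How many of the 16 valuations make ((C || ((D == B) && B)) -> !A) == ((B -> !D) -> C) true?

5

Initial set: {T (((C || ((D == B) && B)) -> !A) == ((B -> !D) -> C))}.
T (((C || ((D == B) && B)) -> !A) == ((B -> !D) -> C)): β-rule — branch into T ((C || ((D == B) && B)) -> !A), T ((B -> !D) -> C)  //  F ((C || ((D == B) && B)) -> !A), F ((B -> !D) -> C).
  branch 1 (add T ((C || ((D == B) && B)) -> !A), T ((B -> !D) -> C)):
    T ((C || ((D == B) && B)) -> !A): β-rule — branch into F (C || ((D == B) && B))  //  T !A.
      branch 1.1 (add F (C || ((D == B) && B))):
        F (C || ((D == B) && B)): α-rule — add F C, F ((D == B) && B).
        T ((B -> !D) -> C): β-rule — branch into F (B -> !D)  //  T C.
          branch 1.1.1 (add F (B -> !D)):
            F (B -> !D): α-rule — add T B, F !D.
            F ((D == B) && B): β-rule — branch into F (D == B)  //  F B.
              branch 1.1.1.1 (add F (D == B)):
                F (D == B): β-rule — branch into T D, F B  //  F D, T B.
                  branch 1.1.1.1.1 (add T D, F B):
                    × closes — contains both B and !B.
                  branch 1.1.1.1.2 (add F D, T B):
                    × closes — contains both D and !D.
              branch 1.1.1.2 (add F B):
                × closes — contains both B and !B.
          branch 1.1.2 (add T C):
            × closes — contains both C and !C.
      branch 1.2 (add T !A):
        T ((B -> !D) -> C): β-rule — branch into F (B -> !D)  //  T C.
          branch 1.2.1 (add F (B -> !D)):
            F (B -> !D): α-rule — add T B, F !D.
            ○ open, literals {A=0, B=1, D=1}.
          branch 1.2.2 (add T C):
            ○ open, literals {A=0, C=1}.
  branch 2 (add F ((C || ((D == B) && B)) -> !A), F ((B -> !D) -> C)):
    F ((C || ((D == B) && B)) -> !A): α-rule — add T (C || ((D == B) && B)), F !A.
    F ((B -> !D) -> C): α-rule — add T (B -> !D), F C.
    T (C || ((D == B) && B)): β-rule — branch into T C  //  T ((D == B) && B).
      branch 2.1 (add T C):
        × closes — contains both C and !C.
      branch 2.2 (add T ((D == B) && B)):
        T ((D == B) && B): α-rule — add T (D == B), T B.
        T (B -> !D): β-rule — branch into F B  //  T !D.
          branch 2.2.1 (add F B):
            × closes — contains both B and !B.
          branch 2.2.2 (add T !D):
            T (D == B): β-rule — branch into T D, T B  //  F D, F B.
              branch 2.2.2.1 (add T D, T B):
                × closes — contains both D and !D.
              branch 2.2.2.2 (add F D, F B):
                × closes — contains both B and !B.
8 branches closed, 2 open.
Each open branch fixes some atoms; the unmentioned ones are free. Counting distinct full assignments: branch {A=0, B=1, D=1} (C) contributes 2 new; branch {A=0, C=1} (B, D) contributes 3 new. Total: 5.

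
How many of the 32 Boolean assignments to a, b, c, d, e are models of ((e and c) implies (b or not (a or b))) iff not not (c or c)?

14

Initial set: {(((e and c) implies (b or not (a or b))) iff not not (c or c))}.
(((e and c) implies (b or not (a or b))) iff not not (c or c)): β-rule — branch into ((e and c) implies (b or not (a or b))), not not (c or c)  //  not ((e and c) implies (b or not (a or b))), not not not (c or c).
  branch 1 (add ((e and c) implies (b or not (a or b))), not not (c or c)):
    not not (c or c): drop double negation, giving (c or c).
    ((e and c) implies (b or not (a or b))): β-rule — branch into not (e and c)  //  (b or not (a or b)).
      branch 1.1 (add not (e and c)):
        (c or c): β-rule — branch into c  //  c.
          branch 1.1.1 (add c):
            not (e and c): β-rule — branch into not e  //  not c.
              branch 1.1.1.1 (add not e):
                ○ open, literals {c=1, e=0}.
              branch 1.1.1.2 (add not c):
                × closes — contains both c and not c.
          branch 1.1.2 (add c):
            not (e and c): β-rule — branch into not e  //  not c.
              branch 1.1.2.1 (add not e):
                ○ open, literals {c=1, e=0}.
              branch 1.1.2.2 (add not c):
                × closes — contains both c and not c.
      branch 1.2 (add (b or not (a or b))):
        (c or c): β-rule — branch into c  //  c.
          branch 1.2.1 (add c):
            (b or not (a or b)): β-rule — branch into b  //  not (a or b).
              branch 1.2.1.1 (add b):
                ○ open, literals {b=1, c=1}.
              branch 1.2.1.2 (add not (a or b)):
                not (a or b): α-rule — add not a, not b.
                ○ open, literals {a=0, b=0, c=1}.
          branch 1.2.2 (add c):
            (b or not (a or b)): β-rule — branch into b  //  not (a or b).
              branch 1.2.2.1 (add b):
                ○ open, literals {b=1, c=1}.
              branch 1.2.2.2 (add not (a or b)):
                not (a or b): α-rule — add not a, not b.
                ○ open, literals {a=0, b=0, c=1}.
  branch 2 (add not ((e and c) implies (b or not (a or b))), not not not (c or c)):
    not ((e and c) implies (b or not (a or b))): α-rule — add (e and c), not (b or not (a or b)).
    not not not (c or c): drop double negation, giving not (c or c).
    (e and c): α-rule — add e, c.
    not (b or not (a or b)): α-rule — add not b, not not (a or b).
    not (c or c): α-rule — add not c, not c.
    × closes — contains both c and not c.
3 branches closed, 6 open.
Each open branch fixes some atoms; the unmentioned ones are free. Counting distinct full assignments: branch {c=1, e=0} (a, b, d) contributes 8 new; branch {c=1, e=0} (a, b, d) contributes 0 new; branch {b=1, c=1} (a, d, e) contributes 4 new; branch {a=0, b=0, c=1} (d, e) contributes 2 new; branch {b=1, c=1} (a, d, e) contributes 0 new; branch {a=0, b=0, c=1} (d, e) contributes 0 new. Total: 14.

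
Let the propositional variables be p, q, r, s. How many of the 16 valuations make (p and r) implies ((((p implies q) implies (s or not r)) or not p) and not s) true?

13

Initial set: {T ((p and r) implies ((((p implies q) implies (s or not r)) or not p) and not s))}.
T ((p and r) implies ((((p implies q) implies (s or not r)) or not p) and not s)): β-rule — branch into F (p and r)  //  T ((((p implies q) implies (s or not r)) or not p) and not s).
  branch 1 (add F (p and r)):
    F (p and r): β-rule — branch into F p  //  F r.
      branch 1.1 (add F p):
        ○ open, literals {p=0}.
      branch 1.2 (add F r):
        ○ open, literals {r=0}.
  branch 2 (add T ((((p implies q) implies (s or not r)) or not p) and not s)):
    T ((((p implies q) implies (s or not r)) or not p) and not s): α-rule — add T (((p implies q) implies (s or not r)) or not p), T not s.
    T (((p implies q) implies (s or not r)) or not p): β-rule — branch into T ((p implies q) implies (s or not r))  //  T not p.
      branch 2.1 (add T ((p implies q) implies (s or not r))):
        T ((p implies q) implies (s or not r)): β-rule — branch into F (p implies q)  //  T (s or not r).
          branch 2.1.1 (add F (p implies q)):
            F (p implies q): α-rule — add T p, F q.
            ○ open, literals {p=1, q=0, s=0}.
          branch 2.1.2 (add T (s or not r)):
            T (s or not r): β-rule — branch into T s  //  T not r.
              branch 2.1.2.1 (add T s):
                × closes — contains both s and not s.
              branch 2.1.2.2 (add T not r):
                ○ open, literals {r=0, s=0}.
      branch 2.2 (add T not p):
        ○ open, literals {p=0, s=0}.
1 branch closed, 5 open.
Each open branch fixes some atoms; the unmentioned ones are free. Counting distinct full assignments: branch {p=0} (q, r, s) contributes 8 new; branch {r=0} (p, q, s) contributes 4 new; branch {p=1, q=0, s=0} (r) contributes 1 new; branch {r=0, s=0} (p, q) contributes 0 new; branch {p=0, s=0} (q, r) contributes 0 new. Total: 13.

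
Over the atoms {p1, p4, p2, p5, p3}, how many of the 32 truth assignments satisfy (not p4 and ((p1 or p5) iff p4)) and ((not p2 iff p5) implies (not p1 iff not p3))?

3

Initial set: {((not p4 and ((p1 or p5) iff p4)) and ((not p2 iff p5) implies (not p1 iff not p3)))}.
((not p4 and ((p1 or p5) iff p4)) and ((not p2 iff p5) implies (not p1 iff not p3))): α-rule — add (not p4 and ((p1 or p5) iff p4)), ((not p2 iff p5) implies (not p1 iff not p3)).
(not p4 and ((p1 or p5) iff p4)): α-rule — add not p4, ((p1 or p5) iff p4).
((not p2 iff p5) implies (not p1 iff not p3)): β-rule — branch into not (not p2 iff p5)  //  (not p1 iff not p3).
  branch 1 (add not (not p2 iff p5)):
    ((p1 or p5) iff p4): β-rule — branch into (p1 or p5), p4  //  not (p1 or p5), not p4.
      branch 1.1 (add (p1 or p5), p4):
        × closes — contains both p4 and not p4.
      branch 1.2 (add not (p1 or p5), not p4):
        not (p1 or p5): α-rule — add not p1, not p5.
        not (not p2 iff p5): β-rule — branch into not p2, not p5  //  not not p2, p5.
          branch 1.2.1 (add not p2, not p5):
            ○ open, literals {p1=F, p2=F, p4=F, p5=F}.
          branch 1.2.2 (add not not p2, p5):
            × closes — contains both p5 and not p5.
  branch 2 (add (not p1 iff not p3)):
    ((p1 or p5) iff p4): β-rule — branch into (p1 or p5), p4  //  not (p1 or p5), not p4.
      branch 2.1 (add (p1 or p5), p4):
        × closes — contains both p4 and not p4.
      branch 2.2 (add not (p1 or p5), not p4):
        not (p1 or p5): α-rule — add not p1, not p5.
        (not p1 iff not p3): β-rule — branch into not p1, not p3  //  not not p1, not not p3.
          branch 2.2.1 (add not p1, not p3):
            ○ open, literals {p1=F, p3=F, p4=F, p5=F}.
          branch 2.2.2 (add not not p1, not not p3):
            × closes — contains both p1 and not p1.
4 branches closed, 2 open.
Each open branch fixes some atoms; the unmentioned ones are free. Counting distinct full assignments: branch {p1=F, p2=F, p4=F, p5=F} (p3) contributes 2 new; branch {p1=F, p3=F, p4=F, p5=F} (p2) contributes 1 new. Total: 3.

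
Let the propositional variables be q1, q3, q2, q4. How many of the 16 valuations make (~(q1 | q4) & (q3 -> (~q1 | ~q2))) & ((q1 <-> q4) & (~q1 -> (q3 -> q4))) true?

Initial set: {((~(q1 | q4) & (q3 -> (~q1 | ~q2))) & ((q1 <-> q4) & (~q1 -> (q3 -> q4))))}.
((~(q1 | q4) & (q3 -> (~q1 | ~q2))) & ((q1 <-> q4) & (~q1 -> (q3 -> q4)))): α-rule — add (~(q1 | q4) & (q3 -> (~q1 | ~q2))), ((q1 <-> q4) & (~q1 -> (q3 -> q4))).
(~(q1 | q4) & (q3 -> (~q1 | ~q2))): α-rule — add ~(q1 | q4), (q3 -> (~q1 | ~q2)).
((q1 <-> q4) & (~q1 -> (q3 -> q4))): α-rule — add (q1 <-> q4), (~q1 -> (q3 -> q4)).
~(q1 | q4): α-rule — add ~q1, ~q4.
(q3 -> (~q1 | ~q2)): β-rule — branch into ~q3  //  (~q1 | ~q2).
  branch 1 (add ~q3):
    (q1 <-> q4): β-rule — branch into q1, q4  //  ~q1, ~q4.
      branch 1.1 (add q1, q4):
        × closes — contains both q1 and ~q1.
      branch 1.2 (add ~q1, ~q4):
        (~q1 -> (q3 -> q4)): β-rule — branch into ~~q1  //  (q3 -> q4).
          branch 1.2.1 (add ~~q1):
            × closes — contains both q1 and ~q1.
          branch 1.2.2 (add (q3 -> q4)):
            (q3 -> q4): β-rule — branch into ~q3  //  q4.
              branch 1.2.2.1 (add ~q3):
                ○ open, literals {q1=false, q3=false, q4=false}.
              branch 1.2.2.2 (add q4):
                × closes — contains both q4 and ~q4.
  branch 2 (add (~q1 | ~q2)):
    (q1 <-> q4): β-rule — branch into q1, q4  //  ~q1, ~q4.
      branch 2.1 (add q1, q4):
        × closes — contains both q1 and ~q1.
      branch 2.2 (add ~q1, ~q4):
        (~q1 -> (q3 -> q4)): β-rule — branch into ~~q1  //  (q3 -> q4).
          branch 2.2.1 (add ~~q1):
            × closes — contains both q1 and ~q1.
          branch 2.2.2 (add (q3 -> q4)):
            (~q1 | ~q2): β-rule — branch into ~q1  //  ~q2.
              branch 2.2.2.1 (add ~q1):
                (q3 -> q4): β-rule — branch into ~q3  //  q4.
                  branch 2.2.2.1.1 (add ~q3):
                    ○ open, literals {q1=false, q3=false, q4=false}.
                  branch 2.2.2.1.2 (add q4):
                    × closes — contains both q4 and ~q4.
              branch 2.2.2.2 (add ~q2):
                (q3 -> q4): β-rule — branch into ~q3  //  q4.
                  branch 2.2.2.2.1 (add ~q3):
                    ○ open, literals {q1=false, q2=false, q3=false, q4=false}.
                  branch 2.2.2.2.2 (add q4):
                    × closes — contains both q4 and ~q4.
7 branches closed, 3 open.
Each open branch fixes some atoms; the unmentioned ones are free. Counting distinct full assignments: branch {q1=false, q3=false, q4=false} (q2) contributes 2 new; branch {q1=false, q3=false, q4=false} (q2) contributes 0 new; branch {q1=false, q2=false, q3=false, q4=false} (none free) contributes 0 new. Total: 2.

2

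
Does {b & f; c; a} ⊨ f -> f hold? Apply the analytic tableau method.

Yes

Initial set: {(b & f); c; a; ~(f -> f)}.
(b & f): α-rule — add b, f.
~(f -> f): α-rule — add f, ~f.
× closes — contains both f and ~f.
All 1 branch closes.
Every branch closed, so the premises entail the conclusion.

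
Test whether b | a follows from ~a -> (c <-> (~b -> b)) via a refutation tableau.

No

Initial set: {T (~a -> (c <-> (~b -> b))); F (b | a)}.
F (b | a): α-rule — add F b, F a.
T (~a -> (c <-> (~b -> b))): β-rule — branch into F ~a  //  T (c <-> (~b -> b)).
  branch 1 (add F ~a):
    × closes — contains both a and ~a.
  branch 2 (add T (c <-> (~b -> b))):
    T (c <-> (~b -> b)): β-rule — branch into T c, T (~b -> b)  //  F c, F (~b -> b).
      branch 2.1 (add T c, T (~b -> b)):
        T (~b -> b): β-rule — branch into F ~b  //  T b.
          branch 2.1.1 (add F ~b):
            × closes — contains both b and ~b.
          branch 2.1.2 (add T b):
            × closes — contains both b and ~b.
      branch 2.2 (add F c, F (~b -> b)):
        F (~b -> b): α-rule — add T ~b, F b.
        ○ open, literals {a=0, b=0, c=0}.
3 branches closed, 1 open.
An open branch gives a countermodel: a=0, b=0, c=0 (unmentioned atoms arbitrary); the premises hold there but the conclusion fails.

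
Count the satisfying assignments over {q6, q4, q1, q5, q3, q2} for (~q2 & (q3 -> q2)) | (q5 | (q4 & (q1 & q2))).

Initial set: {((~q2 & (q3 -> q2)) | (q5 | (q4 & (q1 & q2))))}.
((~q2 & (q3 -> q2)) | (q5 | (q4 & (q1 & q2)))): β-rule — branch into (~q2 & (q3 -> q2))  //  (q5 | (q4 & (q1 & q2))).
  branch 1 (add (~q2 & (q3 -> q2))):
    (~q2 & (q3 -> q2)): α-rule — add ~q2, (q3 -> q2).
    (q3 -> q2): β-rule — branch into ~q3  //  q2.
      branch 1.1 (add ~q3):
        ○ open, literals {q2=F, q3=F}.
      branch 1.2 (add q2):
        × closes — contains both q2 and ~q2.
  branch 2 (add (q5 | (q4 & (q1 & q2)))):
    (q5 | (q4 & (q1 & q2))): β-rule — branch into q5  //  (q4 & (q1 & q2)).
      branch 2.1 (add q5):
        ○ open, literals {q5=T}.
      branch 2.2 (add (q4 & (q1 & q2))):
        (q4 & (q1 & q2)): α-rule — add q4, (q1 & q2).
        (q1 & q2): α-rule — add q1, q2.
        ○ open, literals {q1=T, q2=T, q4=T}.
1 branch closed, 3 open.
Each open branch fixes some atoms; the unmentioned ones are free. Counting distinct full assignments: branch {q2=F, q3=F} (q6, q4, q1, q5) contributes 16 new; branch {q5=T} (q6, q4, q1, q3, q2) contributes 24 new; branch {q1=T, q2=T, q4=T} (q6, q5, q3) contributes 4 new. Total: 44.

44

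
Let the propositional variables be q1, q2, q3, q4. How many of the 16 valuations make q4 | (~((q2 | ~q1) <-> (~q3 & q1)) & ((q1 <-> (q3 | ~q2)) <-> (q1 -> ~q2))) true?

10

Initial set: {T (q4 | (~((q2 | ~q1) <-> (~q3 & q1)) & ((q1 <-> (q3 | ~q2)) <-> (q1 -> ~q2))))}.
T (q4 | (~((q2 | ~q1) <-> (~q3 & q1)) & ((q1 <-> (q3 | ~q2)) <-> (q1 -> ~q2)))): β-rule — branch into T q4  //  T (~((q2 | ~q1) <-> (~q3 & q1)) & ((q1 <-> (q3 | ~q2)) <-> (q1 -> ~q2))).
  branch 1 (add T q4):
    ○ open, literals {q4=T}.
  branch 2 (add T (~((q2 | ~q1) <-> (~q3 & q1)) & ((q1 <-> (q3 | ~q2)) <-> (q1 -> ~q2)))):
    T (~((q2 | ~q1) <-> (~q3 & q1)) & ((q1 <-> (q3 | ~q2)) <-> (q1 -> ~q2))): α-rule — add T ~((q2 | ~q1) <-> (~q3 & q1)), T ((q1 <-> (q3 | ~q2)) <-> (q1 -> ~q2)).
    T ~((q2 | ~q1) <-> (~q3 & q1)): β-rule — branch into T (q2 | ~q1), F (~q3 & q1)  //  F (q2 | ~q1), T (~q3 & q1).
      branch 2.1 (add T (q2 | ~q1), F (~q3 & q1)):
        T ((q1 <-> (q3 | ~q2)) <-> (q1 -> ~q2)): β-rule — branch into T (q1 <-> (q3 | ~q2)), T (q1 -> ~q2)  //  F (q1 <-> (q3 | ~q2)), F (q1 -> ~q2).
          branch 2.1.1 (add T (q1 <-> (q3 | ~q2)), T (q1 -> ~q2)):
            T (q2 | ~q1): β-rule — branch into T q2  //  T ~q1.
              branch 2.1.1.1 (add T q2):
                F (~q3 & q1): β-rule — branch into F ~q3  //  F q1.
                  branch 2.1.1.1.1 (add F ~q3):
                    T (q1 <-> (q3 | ~q2)): β-rule — branch into T q1, T (q3 | ~q2)  //  F q1, F (q3 | ~q2).
                      branch 2.1.1.1.1.1 (add T q1, T (q3 | ~q2)):
                        T (q1 -> ~q2): β-rule — branch into F q1  //  T ~q2.
                          branch 2.1.1.1.1.1.1 (add F q1):
                            × closes — contains both q1 and ~q1.
                          branch 2.1.1.1.1.1.2 (add T ~q2):
                            × closes — contains both q2 and ~q2.
                      branch 2.1.1.1.1.2 (add F q1, F (q3 | ~q2)):
                        F (q3 | ~q2): α-rule — add F q3, F ~q2.
                        × closes — contains both q3 and ~q3.
                  branch 2.1.1.1.2 (add F q1):
                    T (q1 <-> (q3 | ~q2)): β-rule — branch into T q1, T (q3 | ~q2)  //  F q1, F (q3 | ~q2).
                      branch 2.1.1.1.2.1 (add T q1, T (q3 | ~q2)):
                        × closes — contains both q1 and ~q1.
                      branch 2.1.1.1.2.2 (add F q1, F (q3 | ~q2)):
                        F (q3 | ~q2): α-rule — add F q3, F ~q2.
                        T (q1 -> ~q2): β-rule — branch into F q1  //  T ~q2.
                          branch 2.1.1.1.2.2.1 (add F q1):
                            ○ open, literals {q1=F, q2=T, q3=F}.
                          branch 2.1.1.1.2.2.2 (add T ~q2):
                            × closes — contains both q2 and ~q2.
              branch 2.1.1.2 (add T ~q1):
                F (~q3 & q1): β-rule — branch into F ~q3  //  F q1.
                  branch 2.1.1.2.1 (add F ~q3):
                    T (q1 <-> (q3 | ~q2)): β-rule — branch into T q1, T (q3 | ~q2)  //  F q1, F (q3 | ~q2).
                      branch 2.1.1.2.1.1 (add T q1, T (q3 | ~q2)):
                        × closes — contains both q1 and ~q1.
                      branch 2.1.1.2.1.2 (add F q1, F (q3 | ~q2)):
                        F (q3 | ~q2): α-rule — add F q3, F ~q2.
                        × closes — contains both q3 and ~q3.
                  branch 2.1.1.2.2 (add F q1):
                    T (q1 <-> (q3 | ~q2)): β-rule — branch into T q1, T (q3 | ~q2)  //  F q1, F (q3 | ~q2).
                      branch 2.1.1.2.2.1 (add T q1, T (q3 | ~q2)):
                        × closes — contains both q1 and ~q1.
                      branch 2.1.1.2.2.2 (add F q1, F (q3 | ~q2)):
                        F (q3 | ~q2): α-rule — add F q3, F ~q2.
                        T (q1 -> ~q2): β-rule — branch into F q1  //  T ~q2.
                          branch 2.1.1.2.2.2.1 (add F q1):
                            ○ open, literals {q1=F, q2=T, q3=F}.
                          branch 2.1.1.2.2.2.2 (add T ~q2):
                            × closes — contains both q2 and ~q2.
          branch 2.1.2 (add F (q1 <-> (q3 | ~q2)), F (q1 -> ~q2)):
            F (q1 -> ~q2): α-rule — add T q1, F ~q2.
            T (q2 | ~q1): β-rule — branch into T q2  //  T ~q1.
              branch 2.1.2.1 (add T q2):
                F (~q3 & q1): β-rule — branch into F ~q3  //  F q1.
                  branch 2.1.2.1.1 (add F ~q3):
                    F (q1 <-> (q3 | ~q2)): β-rule — branch into T q1, F (q3 | ~q2)  //  F q1, T (q3 | ~q2).
                      branch 2.1.2.1.1.1 (add T q1, F (q3 | ~q2)):
                        F (q3 | ~q2): α-rule — add F q3, F ~q2.
                        × closes — contains both q3 and ~q3.
                      branch 2.1.2.1.1.2 (add F q1, T (q3 | ~q2)):
                        × closes — contains both q1 and ~q1.
                  branch 2.1.2.1.2 (add F q1):
                    × closes — contains both q1 and ~q1.
              branch 2.1.2.2 (add T ~q1):
                × closes — contains both q1 and ~q1.
      branch 2.2 (add F (q2 | ~q1), T (~q3 & q1)):
        F (q2 | ~q1): α-rule — add F q2, F ~q1.
        T (~q3 & q1): α-rule — add T ~q3, T q1.
        T ((q1 <-> (q3 | ~q2)) <-> (q1 -> ~q2)): β-rule — branch into T (q1 <-> (q3 | ~q2)), T (q1 -> ~q2)  //  F (q1 <-> (q3 | ~q2)), F (q1 -> ~q2).
          branch 2.2.1 (add T (q1 <-> (q3 | ~q2)), T (q1 -> ~q2)):
            T (q1 <-> (q3 | ~q2)): β-rule — branch into T q1, T (q3 | ~q2)  //  F q1, F (q3 | ~q2).
              branch 2.2.1.1 (add T q1, T (q3 | ~q2)):
                T (q1 -> ~q2): β-rule — branch into F q1  //  T ~q2.
                  branch 2.2.1.1.1 (add F q1):
                    × closes — contains both q1 and ~q1.
                  branch 2.2.1.1.2 (add T ~q2):
                    T (q3 | ~q2): β-rule — branch into T q3  //  T ~q2.
                      branch 2.2.1.1.2.1 (add T q3):
                        × closes — contains both q3 and ~q3.
                      branch 2.2.1.1.2.2 (add T ~q2):
                        ○ open, literals {q1=T, q2=F, q3=F}.
              branch 2.2.1.2 (add F q1, F (q3 | ~q2)):
                × closes — contains both q1 and ~q1.
          branch 2.2.2 (add F (q1 <-> (q3 | ~q2)), F (q1 -> ~q2)):
            F (q1 -> ~q2): α-rule — add T q1, F ~q2.
            × closes — contains both q2 and ~q2.
17 branches closed, 4 open.
Each open branch fixes some atoms; the unmentioned ones are free. Counting distinct full assignments: branch {q4=T} (q1, q2, q3) contributes 8 new; branch {q1=F, q2=T, q3=F} (q4) contributes 1 new; branch {q1=F, q2=T, q3=F} (q4) contributes 0 new; branch {q1=T, q2=F, q3=F} (q4) contributes 1 new. Total: 10.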